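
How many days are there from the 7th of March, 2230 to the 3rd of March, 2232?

727

March 7, 2230 → March 7, 2231: 365 days.
March 2231: 31 − 7 = 24 days remain.
Then 11 full months totalling 335 days.
March 1–3, 2232: 3 days.
Residual: 362 days.
Total: 727 days.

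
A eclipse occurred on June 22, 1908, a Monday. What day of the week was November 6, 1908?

June 1908: 30 − 22 = 8 days remain.
Then July (31), August (31), September (30), October (31): 31 + 31 + 30 + 31 = 123 days.
November 1–6, 1908: 6 days.
Total: 8 + 123 + 6 = 137 days.
137 mod 7 = 4, so 4 days after Monday is Friday.

Friday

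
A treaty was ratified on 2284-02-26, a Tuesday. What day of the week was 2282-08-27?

Count forward from the earlier date (August 27, 2282) to the later (February 26, 2284):
Day-of-year of August 27, 2282: 239.
Day-of-year of February 26, 2284: 57.
2282 has 365 days, so 365 − 239 = 126 days remain in 2282.
Full years: 2283: 365. Sum = 365.
Total: 126 + 365 + 57 = 548 days.
548 mod 7 = 2, so 2 days before Tuesday is Sunday.

Sunday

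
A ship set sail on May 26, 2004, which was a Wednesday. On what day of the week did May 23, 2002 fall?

Count forward from the earlier date (May 23, 2002) to the later (May 26, 2004):
May 2002: 31 − 23 = 8 days remain.
Then 23 full months totalling 700 days.
May 1–26, 2004: 26 days.
Total: 8 + 700 + 26 = 734 days.
734 mod 7 = 6, so 6 days before Wednesday is Thursday.

Thursday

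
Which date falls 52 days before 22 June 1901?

1 May 1901

Count 52 days before June 22, 1901:
May 1901: 31 − 1 = 30 days remain.
June 1–22, 1901: 22 days.
Total: 30 + 22 = 52 days.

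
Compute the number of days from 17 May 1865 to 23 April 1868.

1072

Day-of-year of May 17, 1865: 137.
Day-of-year of April 23, 1868: 114.
1865 has 365 days, so 365 − 137 = 228 days remain in 1865.
Full years: 1866: 365; 1867: 365. Sum = 730.
Total: 228 + 730 + 114 = 1072 days.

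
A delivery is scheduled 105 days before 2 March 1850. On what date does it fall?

17 November 1849

Count 105 days before March 2, 1850:
Day-of-year of November 17, 1849: 321.
Day-of-year of March 2, 1850: 61.
1849 has 365 days, so 365 − 321 = 44 days remain in 1849.
Total: 44 + 61 = 105 days.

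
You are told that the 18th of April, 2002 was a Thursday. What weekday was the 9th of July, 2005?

Saturday

April 18, 2002 → April 18, 2003: 365 days.
April 18, 2003 → April 18, 2004: 366 days (2004 is a leap year).
April 18, 2004 → April 18, 2005: 365 days.
April 2005: 30 − 18 = 12 days remain.
Then May (31), June (30): 31 + 30 = 61 days.
July 1–9, 2005: 9 days.
Residual: 82 days.
Total: 1178 days.
1178 mod 7 = 2, so 2 days after Thursday is Saturday.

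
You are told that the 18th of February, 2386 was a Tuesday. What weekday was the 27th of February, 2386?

Within February 2386: 27 − 18 = 9 days.
9 mod 7 = 2, so 2 days after Tuesday is Thursday.

Thursday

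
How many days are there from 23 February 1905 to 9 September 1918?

From February 23, 1905 to February 23, 1918: 13 years, of which 3 contain a Feb 29 — 10×365 + 3×366 = 4748 days.
February 1918: 28 − 23 = 5 days remain (1918 is not a leap year, so February has 28 days).
Then March (31), April (30), May (31), June (30), July (31), August (31): 31 + 30 + 31 + 30 + 31 + 31 = 184 days.
September 1–9, 1918: 9 days.
Residual: 198 days.
Total: 4946 days.

4946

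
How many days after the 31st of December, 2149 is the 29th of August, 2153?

Day-of-year of December 31, 2149: 365.
Day-of-year of August 29, 2153: 241.
2149 has 365 days, so 365 − 365 = 0 days remain in 2149.
Full years: 2150: 365; 2151: 365; 2152: 366. Sum = 1096.
Total: 0 + 1096 + 241 = 1337 days.

1337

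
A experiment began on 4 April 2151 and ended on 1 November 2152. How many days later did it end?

577

Day-of-year of April 4, 2151: 94.
Day-of-year of November 1, 2152: 306.
2151 has 365 days, so 365 − 94 = 271 days remain in 2151.
Total: 271 + 306 = 577 days.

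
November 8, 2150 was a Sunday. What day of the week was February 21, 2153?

Wednesday

Day-of-year of November 8, 2150: 312.
Day-of-year of February 21, 2153: 52.
2150 has 365 days, so 365 − 312 = 53 days remain in 2150.
Full years: 2151: 365; 2152: 366. Sum = 731.
Total: 53 + 731 + 52 = 836 days.
836 mod 7 = 3, so 3 days after Sunday is Wednesday.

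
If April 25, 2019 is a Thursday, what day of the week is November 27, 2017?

Count forward from the earlier date (November 27, 2017) to the later (April 25, 2019):
Day-of-year of November 27, 2017: 331.
Day-of-year of April 25, 2019: 115.
2017 has 365 days, so 365 − 331 = 34 days remain in 2017.
Full years: 2018: 365. Sum = 365.
Total: 34 + 365 + 115 = 514 days.
514 mod 7 = 3, so 3 days before Thursday is Monday.

Monday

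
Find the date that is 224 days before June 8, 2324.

October 28, 2323

Count 224 days before June 8, 2324:
October 2323: 31 − 28 = 3 days remain.
Then November (30), December (31), January (31), February 2324 (29), March (31), April (30), May (31): 30 + 31 + 31 + 29 + 31 + 30 + 31 = 213 days.
June 1–8, 2324: 8 days.
Total: 3 + 213 + 8 = 224 days.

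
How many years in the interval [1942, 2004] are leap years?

Years divisible by 4: 1944, 1948, …, 2004 — 16 in all.
2000 is divisible by 400, so still leap.
No century exceptions apply. Count: 16.

16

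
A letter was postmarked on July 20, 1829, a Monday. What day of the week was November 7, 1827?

Wednesday

Count forward from the earlier date (November 7, 1827) to the later (July 20, 1829):
November 7, 1827 → November 7, 1828: 366 days (1828 is a leap year).
November 1828: 30 − 7 = 23 days remain.
Then December (31), January (31), February 1829 (28), March (31), April (30), May (31), June (30): 31 + 31 + 28 + 31 + 30 + 31 + 30 = 212 days.
July 1–20, 1829: 20 days.
Residual: 255 days.
Total: 621 days.
621 mod 7 = 5, so 5 days before Monday is Wednesday.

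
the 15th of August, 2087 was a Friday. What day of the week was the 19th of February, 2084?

Saturday

Count forward from the earlier date (February 19, 2084) to the later (August 15, 2087):
February 19, 2084 → February 19, 2085: 366 days (2084 is a leap year).
February 19, 2085 → February 19, 2086: 365 days.
February 19, 2086 → February 19, 2087: 365 days.
February 2087: 28 − 19 = 9 days remain (2087 is not a leap year, so February has 28 days).
Then March (31), April (30), May (31), June (30), July (31): 31 + 30 + 31 + 30 + 31 = 153 days.
August 1–15, 2087: 15 days.
Residual: 177 days.
Total: 1273 days.
1273 mod 7 = 6, so 6 days before Friday is Saturday.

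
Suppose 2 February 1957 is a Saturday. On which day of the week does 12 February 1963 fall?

Tuesday

Day-of-year of February 2, 1957: 33.
Day-of-year of February 12, 1963: 43.
1957 has 365 days, so 365 − 33 = 332 days remain in 1957.
Full years: 1958: 365; 1959: 365; 1960: 366; 1961: 365; 1962: 365. Sum = 1826.
Total: 332 + 1826 + 43 = 2201 days.
2201 mod 7 = 3, so 3 days after Saturday is Tuesday.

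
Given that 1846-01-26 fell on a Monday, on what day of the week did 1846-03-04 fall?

January 1846: 31 − 26 = 5 days remain.
Then February 1846 (28): 28 days.
March 1–4, 1846: 4 days.
Total: 5 + 28 + 4 = 37 days.
37 mod 7 = 2, so 2 days after Monday is Wednesday.

Wednesday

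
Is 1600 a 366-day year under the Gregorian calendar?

1600 is a leap year (divisible by 400).

Yes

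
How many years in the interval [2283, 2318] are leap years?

8

Years divisible by 4 in [2283, 2318]: 2284, 2288, 2292, 2296, 2300, 2304, 2308, 2312, 2316.
Of these, 2300 is divisible by 100 but not 400, so not leap.
Leap years: 9 − 1 = 8.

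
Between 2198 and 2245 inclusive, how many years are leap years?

11

Years divisible by 4 in [2198, 2245]: 2200, 2204, 2208, 2212, 2216, 2220, 2224, 2228, 2232, 2236, 2240, 2244.
Of these, 2200 is divisible by 100 but not 400, so not leap.
Leap years: 12 − 1 = 11.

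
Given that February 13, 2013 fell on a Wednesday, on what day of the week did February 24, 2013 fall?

Sunday

Within February 2013: 24 − 13 = 11 days.
11 mod 7 = 4, so 4 days after Wednesday is Sunday.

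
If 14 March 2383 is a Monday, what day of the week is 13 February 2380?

Count forward from the earlier date (February 13, 2380) to the later (March 14, 2383):
February 13, 2380 → February 13, 2381: 366 days (2380 is a leap year).
February 13, 2381 → February 13, 2382: 365 days.
February 13, 2382 → February 13, 2383: 365 days.
February 2383: 28 − 13 = 15 days remain (2383 is not a leap year, so February has 28 days).
March 1–14, 2383: 14 days.
Residual: 29 days.
Total: 1125 days.
1125 mod 7 = 5, so 5 days before Monday is Wednesday.

Wednesday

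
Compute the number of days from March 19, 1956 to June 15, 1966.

Day-of-year of March 19, 1956: 79.
Day-of-year of June 15, 1966: 166.
1956 has 366 days, so 366 − 79 = 287 days remain in 1956.
Full years 1957–1965: 7 common + 2 leap = 7×365 + 2×366 = 3287 days.
Total: 287 + 3287 + 166 = 3740 days.

3740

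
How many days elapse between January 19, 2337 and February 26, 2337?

January 2337: 31 − 19 = 12 days remain.
February 1–26, 2337: 26 days (2337 is not a leap year).
Total: 12 + 26 = 38 days.

38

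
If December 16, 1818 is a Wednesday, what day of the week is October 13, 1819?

Day-of-year of December 16, 1818: 350.
Day-of-year of October 13, 1819: 286.
1818 has 365 days, so 365 − 350 = 15 days remain in 1818.
Total: 15 + 286 = 301 days.
301 is a multiple of 7, so October 13, 1819 falls on the same weekday: Wednesday.

Wednesday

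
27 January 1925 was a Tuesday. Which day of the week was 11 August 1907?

Count forward from the earlier date (August 11, 1907) to the later (January 27, 1925):
From August 11, 1907 to August 11, 1924: 17 years, of which 5 contain a Feb 29 — 12×365 + 5×366 = 6210 days.
August 1924: 31 − 11 = 20 days remain.
Then September (30), October (31), November (30), December (31): 30 + 31 + 30 + 31 = 122 days.
January 1–27, 1925: 27 days.
Residual: 169 days.
Total: 6379 days.
6379 mod 7 = 2, so 2 days before Tuesday is Sunday.

Sunday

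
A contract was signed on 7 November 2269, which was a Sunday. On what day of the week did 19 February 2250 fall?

Tuesday

Count forward from the earlier date (February 19, 2250) to the later (November 7, 2269):
Day-of-year of February 19, 2250: 50.
Day-of-year of November 7, 2269: 311.
2250 has 365 days, so 365 − 50 = 315 days remain in 2250.
Full years 2251–2268: 13 common + 5 leap = 13×365 + 5×366 = 6575 days.
Total: 315 + 6575 + 311 = 7201 days.
7201 mod 7 = 5, so 5 days before Sunday is Tuesday.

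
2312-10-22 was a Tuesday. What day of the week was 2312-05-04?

Count forward from the earlier date (May 4, 2312) to the later (October 22, 2312):
May 2312: 31 − 4 = 27 days remain.
Then June (30), July (31), August (31), September (30): 30 + 31 + 31 + 30 = 122 days.
October 1–22, 2312: 22 days.
Total: 27 + 122 + 22 = 171 days.
171 mod 7 = 3, so 3 days before Tuesday is Saturday.

Saturday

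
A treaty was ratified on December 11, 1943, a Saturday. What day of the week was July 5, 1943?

Count forward from the earlier date (July 5, 1943) to the later (December 11, 1943):
July 1943: 31 − 5 = 26 days remain.
Then August (31), September (30), October (31), November (30): 31 + 30 + 31 + 30 = 122 days.
December 1–11, 1943: 11 days.
Total: 26 + 122 + 11 = 159 days.
159 mod 7 = 5, so 5 days before Saturday is Monday.

Monday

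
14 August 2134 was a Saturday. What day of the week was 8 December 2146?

Thursday

From August 14, 2134 to August 14, 2146: 12 years, of which 3 contain a Feb 29 — 9×365 + 3×366 = 4383 days.
August 2146: 31 − 14 = 17 days remain.
Then September (30), October (31), November (30): 30 + 31 + 30 = 91 days.
December 1–8, 2146: 8 days.
Residual: 116 days.
Total: 4499 days.
4499 mod 7 = 5, so 5 days after Saturday is Thursday.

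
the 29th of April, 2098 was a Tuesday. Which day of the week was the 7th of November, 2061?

Count forward from the earlier date (November 7, 2061) to the later (April 29, 2098):
From November 7, 2061 to November 7, 2097: 36 years, of which 9 contain a Feb 29 — 27×365 + 9×366 = 13149 days.
November 2097: 30 − 7 = 23 days remain.
Then December (31), January (31), February 2098 (28), March (31): 31 + 31 + 28 + 31 = 121 days.
April 1–29, 2098: 29 days.
Residual: 173 days.
Total: 13322 days.
13322 mod 7 = 1, so 1 day before Tuesday is Monday.

Monday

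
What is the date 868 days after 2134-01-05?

2136-05-22

Count 868 days after January 5, 2134:
Day-of-year of January 5, 2134: 5.
Day-of-year of May 22, 2136: 143.
2134 has 365 days, so 365 − 5 = 360 days remain in 2134.
Full years: 2135: 365. Sum = 365.
Total: 360 + 365 + 143 = 868 days.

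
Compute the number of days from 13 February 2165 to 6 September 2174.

3492

From February 13, 2165 to February 13, 2174: 9 years, of which 2 contain a Feb 29 — 7×365 + 2×366 = 3287 days.
February 2174: 28 − 13 = 15 days remain (2174 is not a leap year, so February has 28 days).
Then March (31), April (30), May (31), June (30), July (31), August (31): 31 + 30 + 31 + 30 + 31 + 31 = 184 days.
September 1–6, 2174: 6 days.
Residual: 205 days.
Total: 3492 days.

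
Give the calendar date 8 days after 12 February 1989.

20 February 1989

Count 8 days after February 12, 1989:
Within February 1989: 20 − 12 = 8 days.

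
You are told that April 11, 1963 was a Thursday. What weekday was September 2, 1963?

Monday

April 1963: 30 − 11 = 19 days remain.
Then May (31), June (30), July (31), August (31): 31 + 30 + 31 + 31 = 123 days.
September 1–2, 1963: 2 days.
Total: 19 + 123 + 2 = 144 days.
144 mod 7 = 4, so 4 days after Thursday is Monday.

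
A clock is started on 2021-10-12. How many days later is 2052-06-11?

11200

Day-of-year of October 12, 2021: 285.
Day-of-year of June 11, 2052: 163.
2021 has 365 days, so 365 − 285 = 80 days remain in 2021.
Full years 2022–2051: 23 common + 7 leap = 23×365 + 7×366 = 10957 days.
Total: 80 + 10957 + 163 = 11200 days.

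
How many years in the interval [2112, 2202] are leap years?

22

Years divisible by 4: 2112, 2116, …, 2200 — 23 in all.
Of these, 2200 is divisible by 100 but not 400, so not leap.
Leap years: 23 − 1 = 22.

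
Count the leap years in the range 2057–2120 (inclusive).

Years divisible by 4: 2060, 2064, …, 2120 — 16 in all.
Of these, 2100 is divisible by 100 but not 400, so not leap.
Leap years: 16 − 1 = 15.

15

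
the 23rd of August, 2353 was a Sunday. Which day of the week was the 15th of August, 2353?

Saturday

Count forward from the earlier date (August 15, 2353) to the later (August 23, 2353):
Within August 2353: 23 − 15 = 8 days.
8 mod 7 = 1, so 1 day before Sunday is Saturday.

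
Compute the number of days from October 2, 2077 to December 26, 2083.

2276

Day-of-year of October 2, 2077: 275.
Day-of-year of December 26, 2083: 360.
2077 has 365 days, so 365 − 275 = 90 days remain in 2077.
Full years: 2078: 365; 2079: 365; 2080: 366; 2081: 365; 2082: 365. Sum = 1826.
Total: 90 + 1826 + 360 = 2276 days.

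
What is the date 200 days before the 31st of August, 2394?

the 12th of February, 2394

Count 200 days before August 31, 2394:
February 2394: 28 − 12 = 16 days remain (2394 is not a leap year, so February has 28 days).
Then March (31), April (30), May (31), June (30), July (31): 31 + 30 + 31 + 30 + 31 = 153 days.
August 1–31, 2394: 31 days.
Total: 16 + 153 + 31 = 200 days.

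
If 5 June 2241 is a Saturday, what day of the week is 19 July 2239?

Friday

Count forward from the earlier date (July 19, 2239) to the later (June 5, 2241):
Day-of-year of July 19, 2239: 200.
Day-of-year of June 5, 2241: 156.
2239 has 365 days, so 365 − 200 = 165 days remain in 2239.
Full years: 2240: 366. Sum = 366.
Total: 165 + 366 + 156 = 687 days.
687 mod 7 = 1, so 1 day before Saturday is Friday.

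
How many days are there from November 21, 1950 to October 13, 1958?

Day-of-year of November 21, 1950: 325.
Day-of-year of October 13, 1958: 286.
1950 has 365 days, so 365 − 325 = 40 days remain in 1950.
Full years 1951–1957: 5 common + 2 leap = 5×365 + 2×366 = 2557 days.
Total: 40 + 2557 + 286 = 2883 days.

2883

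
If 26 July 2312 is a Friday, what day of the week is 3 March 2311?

Friday

Count forward from the earlier date (March 3, 2311) to the later (July 26, 2312):
March 2311: 31 − 3 = 28 days remain.
Then 15 full months totalling 457 days.
July 1–26, 2312: 26 days.
Total: 28 + 457 + 26 = 511 days.
511 is a multiple of 7, so 3 March 2311 falls on the same weekday: Friday.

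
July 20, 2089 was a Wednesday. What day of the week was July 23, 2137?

From July 20, 2089 to July 20, 2137: 48 years, of which 11 contain a Feb 29 — 37×365 + 11×366 = 17531 days.
(2100 is not a leap year (divisible by 100 but not 400).)
Within July 2137: 23 − 20 = 3 days.
Total: 17534 days.
17534 mod 7 = 6, so 6 days after Wednesday is Tuesday.

Tuesday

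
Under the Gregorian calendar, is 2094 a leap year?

2094 is not a leap year.

No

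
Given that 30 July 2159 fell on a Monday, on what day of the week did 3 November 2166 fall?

From July 30, 2159 to July 30, 2166: 7 years, of which 2 contain a Feb 29 — 5×365 + 2×366 = 2557 days.
July 2166: 31 − 30 = 1 day remains.
Then August (31), September (30), October (31): 31 + 30 + 31 = 92 days.
November 1–3, 2166: 3 days.
Residual: 96 days.
Total: 2653 days.
2653 is a multiple of 7, so 3 November 2166 falls on the same weekday: Monday.

Monday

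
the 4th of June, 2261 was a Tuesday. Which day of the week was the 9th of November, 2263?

Monday

June 4, 2261 → June 4, 2262: 365 days.
June 4, 2262 → June 4, 2263: 365 days.
June 2263: 30 − 4 = 26 days remain.
Then July (31), August (31), September (30), October (31): 31 + 31 + 30 + 31 = 123 days.
November 1–9, 2263: 9 days.
Residual: 158 days.
Total: 888 days.
888 mod 7 = 6, so 6 days after Tuesday is Monday.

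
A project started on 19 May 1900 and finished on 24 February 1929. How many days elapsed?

10508

Day-of-year of May 19, 1900: 139.
Day-of-year of February 24, 1929: 55.
1900 has 365 days, so 365 − 139 = 226 days remain in 1900.
Full years 1901–1928: 21 common + 7 leap = 21×365 + 7×366 = 10227 days.
Total: 226 + 10227 + 55 = 10508 days.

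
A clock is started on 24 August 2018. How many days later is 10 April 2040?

7900

From August 24, 2018 to August 24, 2039: 21 years, of which 5 contain a Feb 29 — 16×365 + 5×366 = 7670 days.
August 2039: 31 − 24 = 7 days remain.
Then September (30), October (31), November (30), December (31), January (31), February 2040 (29), March (31): 30 + 31 + 30 + 31 + 31 + 29 + 31 = 213 days.
April 1–10, 2040: 10 days.
Residual: 230 days.
Total: 7900 days.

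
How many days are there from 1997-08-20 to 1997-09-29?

August 1997: 31 − 20 = 11 days remain.
September 1–29, 1997: 29 days.
Total: 11 + 29 = 40 days.

40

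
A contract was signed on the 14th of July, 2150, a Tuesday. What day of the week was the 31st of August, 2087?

Sunday

Count forward from the earlier date (August 31, 2087) to the later (July 14, 2150):
From August 31, 2087 to August 31, 2149: 62 years, of which 15 contain a Feb 29 — 47×365 + 15×366 = 22645 days.
(2100 is not a leap year (divisible by 100 but not 400).)
August 2149: 31 − 31 = 0 days remain.
Then 10 full months totalling 303 days.
July 1–14, 2150: 14 days.
Residual: 317 days.
Total: 22962 days.
22962 mod 7 = 2, so 2 days before Tuesday is Sunday.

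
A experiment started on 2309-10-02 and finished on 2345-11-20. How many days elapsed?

13198

From October 2, 2309 to October 2, 2345: 36 years, of which 9 contain a Feb 29 — 27×365 + 9×366 = 13149 days.
October 2345: 31 − 2 = 29 days remain.
November 1–20, 2345: 20 days.
Residual: 49 days.
Total: 13198 days.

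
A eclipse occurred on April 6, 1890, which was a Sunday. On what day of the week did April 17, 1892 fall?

April 6, 1890 → April 6, 1891: 365 days.
April 6, 1891 → April 6, 1892: 366 days (1892 is a leap year).
Within April 1892: 17 − 6 = 11 days.
Total: 742 days.
742 is a multiple of 7, so April 17, 1892 falls on the same weekday: Sunday.

Sunday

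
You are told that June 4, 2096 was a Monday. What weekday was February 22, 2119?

Wednesday

From June 4, 2096 to June 4, 2118: 22 years, of which 4 contain a Feb 29 — 18×365 + 4×366 = 8034 days.
(2100 is not a leap year (divisible by 100 but not 400).)
June 2118: 30 − 4 = 26 days remain.
Then July (31), August (31), September (30), October (31), November (30), December (31), January (31): 31 + 31 + 30 + 31 + 30 + 31 + 31 = 215 days.
February 1–22, 2119: 22 days (2119 is not a leap year).
Residual: 263 days.
Total: 8297 days.
8297 mod 7 = 2, so 2 days after Monday is Wednesday.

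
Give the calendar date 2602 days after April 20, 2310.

June 4, 2317

Count 2602 days after April 20, 2310:
Day-of-year of April 20, 2310: 110.
Day-of-year of June 4, 2317: 155.
2310 has 365 days, so 365 − 110 = 255 days remain in 2310.
Full years: 2311: 365; 2312: 366; 2313: 365; 2314: 365; 2315: 365; 2316: 366. Sum = 2192.
Total: 255 + 2192 + 155 = 2602 days.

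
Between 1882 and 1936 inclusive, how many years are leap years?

Years divisible by 4: 1884, 1888, …, 1936 — 14 in all.
Of these, 1900 is divisible by 100 but not 400, so not leap.
Leap years: 14 − 1 = 13.

13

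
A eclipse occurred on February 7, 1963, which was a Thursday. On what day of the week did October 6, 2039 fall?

From February 7, 1963 to February 7, 2039: 76 years, of which 19 contain a Feb 29 — 57×365 + 19×366 = 27759 days.
(2000 is a leap year (divisible by 400).)
February 2039: 28 − 7 = 21 days remain (2039 is not a leap year, so February has 28 days).
Then March (31), April (30), May (31), June (30), July (31), August (31), September (30): 31 + 30 + 31 + 30 + 31 + 31 + 30 = 214 days.
October 1–6, 2039: 6 days.
Residual: 241 days.
Total: 28000 days.
28000 is a multiple of 7, so October 6, 2039 falls on the same weekday: Thursday.

Thursday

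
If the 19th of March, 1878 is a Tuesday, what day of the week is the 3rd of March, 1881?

March 19, 1878 → March 19, 1879: 365 days.
March 19, 1879 → March 19, 1880: 366 days (1880 is a leap year).
March 1880: 31 − 19 = 12 days remain.
Then 11 full months totalling 334 days.
March 1–3, 1881: 3 days.
Residual: 349 days.
Total: 1080 days.
1080 mod 7 = 2, so 2 days after Tuesday is Thursday.

Thursday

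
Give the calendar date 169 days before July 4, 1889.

January 16, 1889

Count 169 days before July 4, 1889:
January 1889: 31 − 16 = 15 days remain.
Then February 1889 (28), March (31), April (30), May (31), June (30): 28 + 31 + 30 + 31 + 30 = 150 days.
July 1–4, 1889: 4 days.
Total: 15 + 150 + 4 = 169 days.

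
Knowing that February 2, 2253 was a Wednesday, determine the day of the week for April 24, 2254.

Day-of-year of February 2, 2253: 33.
Day-of-year of April 24, 2254: 114.
2253 has 365 days, so 365 − 33 = 332 days remain in 2253.
Total: 332 + 114 = 446 days.
446 mod 7 = 5, so 5 days after Wednesday is Monday.

Monday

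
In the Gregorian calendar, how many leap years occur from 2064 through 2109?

11

Years divisible by 4 in [2064, 2109]: 2064, 2068, 2072, 2076, 2080, 2084, 2088, 2092, 2096, 2100, 2104, 2108.
Of these, 2100 is divisible by 100 but not 400, so not leap.
Leap years: 12 − 1 = 11.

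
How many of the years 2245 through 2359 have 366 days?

27

Years divisible by 4: 2248, 2252, …, 2356 — 28 in all.
Of these, 2300 is divisible by 100 but not 400, so not leap.
Leap years: 28 − 1 = 27.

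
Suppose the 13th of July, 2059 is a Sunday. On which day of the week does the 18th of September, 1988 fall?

Sunday

Count forward from the earlier date (September 18, 1988) to the later (July 13, 2059):
Day-of-year of September 18, 1988: 262.
Day-of-year of July 13, 2059: 194.
1988 has 366 days, so 366 − 262 = 104 days remain in 1988.
Full years 1989–2058: 53 common + 17 leap = 53×365 + 17×366 = 25567 days.
Total: 104 + 25567 + 194 = 25865 days.
25865 is a multiple of 7, so the 18th of September, 1988 falls on the same weekday: Sunday.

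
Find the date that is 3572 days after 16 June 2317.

28 March 2327

Count 3572 days after June 16, 2317:
From June 16, 2317 to June 16, 2326: 9 years, of which 2 contain a Feb 29 — 7×365 + 2×366 = 3287 days.
June 2326: 30 − 16 = 14 days remain.
Then July (31), August (31), September (30), October (31), November (30), December (31), January (31), February 2327 (28): 31 + 31 + 30 + 31 + 30 + 31 + 31 + 28 = 243 days.
March 1–28, 2327: 28 days.
Residual: 285 days.
Total: 3572 days.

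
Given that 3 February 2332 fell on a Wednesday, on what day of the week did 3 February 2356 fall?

Day-of-year of February 3, 2332: 34.
Day-of-year of February 3, 2356: 34.
2332 has 366 days, so 366 − 34 = 332 days remain in 2332.
Full years 2333–2355: 18 common + 5 leap = 18×365 + 5×366 = 8400 days.
Total: 332 + 8400 + 34 = 8766 days.
8766 mod 7 = 2, so 2 days after Wednesday is Friday.

Friday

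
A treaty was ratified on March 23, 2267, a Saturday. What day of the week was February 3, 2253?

Count forward from the earlier date (February 3, 2253) to the later (March 23, 2267):
Day-of-year of February 3, 2253: 34.
Day-of-year of March 23, 2267: 82.
2253 has 365 days, so 365 − 34 = 331 days remain in 2253.
Full years 2254–2266: 10 common + 3 leap = 10×365 + 3×366 = 4748 days.
Total: 331 + 4748 + 82 = 5161 days.
5161 mod 7 = 2, so 2 days before Saturday is Thursday.

Thursday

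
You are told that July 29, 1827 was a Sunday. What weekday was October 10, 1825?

Count forward from the earlier date (October 10, 1825) to the later (July 29, 1827):
Day-of-year of October 10, 1825: 283.
Day-of-year of July 29, 1827: 210.
1825 has 365 days, so 365 − 283 = 82 days remain in 1825.
Full years: 1826: 365. Sum = 365.
Total: 82 + 365 + 210 = 657 days.
657 mod 7 = 6, so 6 days before Sunday is Monday.

Monday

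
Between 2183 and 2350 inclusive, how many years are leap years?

40

Years divisible by 4: 2184, 2188, …, 2348 — 42 in all.
Of these, 2200, 2300 are divisible by 100 but not 400, so not leap.
Leap years: 42 − 2 = 40.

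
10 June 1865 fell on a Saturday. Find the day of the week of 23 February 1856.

Count forward from the earlier date (February 23, 1856) to the later (June 10, 1865):
From February 23, 1856 to February 23, 1865: 9 years, of which 3 contain a Feb 29 — 6×365 + 3×366 = 3288 days.
February 1865: 28 − 23 = 5 days remain (1865 is not a leap year, so February has 28 days).
Then March (31), April (30), May (31): 31 + 30 + 31 = 92 days.
June 1–10, 1865: 10 days.
Residual: 107 days.
Total: 3395 days.
3395 is a multiple of 7, so 23 February 1856 falls on the same weekday: Saturday.

Saturday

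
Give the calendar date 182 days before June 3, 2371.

December 3, 2370

Count 182 days before June 3, 2371:
December 2370: 31 − 3 = 28 days remain.
Then January (31), February 2371 (28), March (31), April (30), May (31): 31 + 28 + 31 + 30 + 31 = 151 days.
June 1–3, 2371: 3 days.
Total: 28 + 151 + 3 = 182 days.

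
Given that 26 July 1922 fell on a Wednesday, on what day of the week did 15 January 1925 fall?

July 26, 1922 → July 26, 1923: 365 days.
July 26, 1923 → July 26, 1924: 366 days (1924 is a leap year).
July 1924: 31 − 26 = 5 days remain.
Then August (31), September (30), October (31), November (30), December (31): 31 + 30 + 31 + 30 + 31 = 153 days.
January 1–15, 1925: 15 days.
Residual: 173 days.
Total: 904 days.
904 mod 7 = 1, so 1 day after Wednesday is Thursday.

Thursday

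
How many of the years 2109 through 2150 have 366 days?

Years divisible by 4 in [2109, 2150]: 2112, 2116, 2120, 2124, 2128, 2132, 2136, 2140, 2144, 2148.
No century exceptions apply. Count: 10.

10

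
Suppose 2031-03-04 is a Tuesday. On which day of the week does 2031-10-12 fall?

Sunday

March 2031: 31 − 4 = 27 days remain.
Then April (30), May (31), June (30), July (31), August (31), September (30): 30 + 31 + 30 + 31 + 31 + 30 = 183 days.
October 1–12, 2031: 12 days.
Total: 27 + 183 + 12 = 222 days.
222 mod 7 = 5, so 5 days after Tuesday is Sunday.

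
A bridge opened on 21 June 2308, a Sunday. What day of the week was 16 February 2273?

Count forward from the earlier date (February 16, 2273) to the later (June 21, 2308):
From February 16, 2273 to February 16, 2308: 35 years, of which 7 contain a Feb 29 — 28×365 + 7×366 = 12782 days.
(2300 is not a leap year (divisible by 100 but not 400).)
February 2308: 29 − 16 = 13 days remain (2308 is a leap year, so February has 29 days).
Then March (31), April (30), May (31): 31 + 30 + 31 = 92 days.
June 1–21, 2308: 21 days.
Residual: 126 days.
Total: 12908 days.
12908 is a multiple of 7, so 16 February 2273 falls on the same weekday: Sunday.

Sunday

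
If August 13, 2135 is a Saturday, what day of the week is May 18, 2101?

Count forward from the earlier date (May 18, 2101) to the later (August 13, 2135):
From May 18, 2101 to May 18, 2135: 34 years, of which 8 contain a Feb 29 — 26×365 + 8×366 = 12418 days.
May 2135: 31 − 18 = 13 days remain.
Then June (30), July (31): 30 + 31 = 61 days.
August 1–13, 2135: 13 days.
Residual: 87 days.
Total: 12505 days.
12505 mod 7 = 3, so 3 days before Saturday is Wednesday.

Wednesday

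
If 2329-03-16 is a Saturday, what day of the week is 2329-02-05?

Tuesday

Count forward from the earlier date (February 5, 2329) to the later (March 16, 2329):
February 2329: 28 − 5 = 23 days remain (2329 is not a leap year, so February has 28 days).
March 1–16, 2329: 16 days.
Total: 23 + 16 = 39 days.
39 mod 7 = 4, so 4 days before Saturday is Tuesday.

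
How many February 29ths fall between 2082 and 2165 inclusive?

20

Years divisible by 4: 2084, 2088, …, 2164 — 21 in all.
Of these, 2100 is divisible by 100 but not 400, so not leap.
Leap years: 21 − 1 = 20.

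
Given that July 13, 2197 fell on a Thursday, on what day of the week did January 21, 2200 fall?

Day-of-year of July 13, 2197: 194.
Day-of-year of January 21, 2200: 21.
2197 has 365 days, so 365 − 194 = 171 days remain in 2197.
Full years: 2198: 365; 2199: 365. Sum = 730.
Total: 171 + 730 + 21 = 922 days.
922 mod 7 = 5, so 5 days after Thursday is Tuesday.

Tuesday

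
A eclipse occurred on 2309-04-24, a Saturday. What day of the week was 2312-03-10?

April 24, 2309 → April 24, 2310: 365 days.
April 24, 2310 → April 24, 2311: 365 days.
April 2311: 30 − 24 = 6 days remain.
Then 10 full months totalling 305 days.
March 1–10, 2312: 10 days.
Residual: 321 days.
Total: 1051 days.
1051 mod 7 = 1, so 1 day after Saturday is Sunday.

Sunday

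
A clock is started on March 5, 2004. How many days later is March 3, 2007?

1093

March 5, 2004 → March 5, 2005: 365 days.
March 5, 2005 → March 5, 2006: 365 days.
March 2006: 31 − 5 = 26 days remain.
Then 11 full months totalling 334 days.
March 1–3, 2007: 3 days.
Residual: 363 days.
Total: 1093 days.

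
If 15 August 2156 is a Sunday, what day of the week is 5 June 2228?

From August 15, 2156 to August 15, 2227: 71 years, of which 16 contain a Feb 29 — 55×365 + 16×366 = 25931 days.
(2200 is not a leap year (divisible by 100 but not 400).)
August 2227: 31 − 15 = 16 days remain.
Then 9 full months totalling 274 days.
June 1–5, 2228: 5 days.
Residual: 295 days.
Total: 26226 days.
26226 mod 7 = 4, so 4 days after Sunday is Thursday.

Thursday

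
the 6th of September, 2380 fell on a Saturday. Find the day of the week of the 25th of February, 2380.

Count forward from the earlier date (February 25, 2380) to the later (September 6, 2380):
February 2380: 29 − 25 = 4 days remain (2380 is a leap year, so February has 29 days).
Then March (31), April (30), May (31), June (30), July (31), August (31): 31 + 30 + 31 + 30 + 31 + 31 = 184 days.
September 1–6, 2380: 6 days.
Total: 4 + 184 + 6 = 194 days.
194 mod 7 = 5, so 5 days before Saturday is Monday.

Monday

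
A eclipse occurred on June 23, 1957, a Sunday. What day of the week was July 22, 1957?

June 1957: 30 − 23 = 7 days remain.
July 1–22, 1957: 22 days.
Total: 7 + 22 = 29 days.
29 mod 7 = 1, so 1 day after Sunday is Monday.

Monday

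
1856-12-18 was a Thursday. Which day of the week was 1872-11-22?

Friday

From December 18, 1856 to December 18, 1871: 15 years, of which 3 contain a Feb 29 — 12×365 + 3×366 = 5478 days.
December 1871: 31 − 18 = 13 days remain.
Then 10 full months totalling 305 days.
November 1–22, 1872: 22 days.
Residual: 340 days.
Total: 5818 days.
5818 mod 7 = 1, so 1 day after Thursday is Friday.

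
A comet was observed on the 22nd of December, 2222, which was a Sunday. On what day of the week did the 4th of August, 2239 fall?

Day-of-year of December 22, 2222: 356.
Day-of-year of August 4, 2239: 216.
2222 has 365 days, so 365 − 356 = 9 days remain in 2222.
Full years 2223–2238: 12 common + 4 leap = 12×365 + 4×366 = 5844 days.
Total: 9 + 5844 + 216 = 6069 days.
6069 is a multiple of 7, so the 4th of August, 2239 falls on the same weekday: Sunday.

Sunday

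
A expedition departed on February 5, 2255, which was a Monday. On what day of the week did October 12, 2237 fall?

Thursday

Count forward from the earlier date (October 12, 2237) to the later (February 5, 2255):
Day-of-year of October 12, 2237: 285.
Day-of-year of February 5, 2255: 36.
2237 has 365 days, so 365 − 285 = 80 days remain in 2237.
Full years 2238–2254: 13 common + 4 leap = 13×365 + 4×366 = 6209 days.
Total: 80 + 6209 + 36 = 6325 days.
6325 mod 7 = 4, so 4 days before Monday is Thursday.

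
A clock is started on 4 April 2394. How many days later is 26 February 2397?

Day-of-year of April 4, 2394: 94.
Day-of-year of February 26, 2397: 57.
2394 has 365 days, so 365 − 94 = 271 days remain in 2394.
Full years: 2395: 365; 2396: 366. Sum = 731.
Total: 271 + 731 + 57 = 1059 days.

1059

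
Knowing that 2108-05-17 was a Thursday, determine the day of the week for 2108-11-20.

May 2108: 31 − 17 = 14 days remain.
Then June (30), July (31), August (31), September (30), October (31): 30 + 31 + 31 + 30 + 31 = 153 days.
November 1–20, 2108: 20 days.
Total: 14 + 153 + 20 = 187 days.
187 mod 7 = 5, so 5 days after Thursday is Tuesday.

Tuesday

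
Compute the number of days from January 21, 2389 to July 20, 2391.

January 2389: 31 − 21 = 10 days remain.
Then 29 full months totalling 880 days.
July 1–20, 2391: 20 days.
Total: 10 + 880 + 20 = 910 days.

910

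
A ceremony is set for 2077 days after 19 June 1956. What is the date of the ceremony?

25 February 1962

Count 2077 days after June 19, 1956:
Day-of-year of June 19, 1956: 171.
Day-of-year of February 25, 1962: 56.
1956 has 366 days, so 366 − 171 = 195 days remain in 1956.
Full years: 1957: 365; 1958: 365; 1959: 365; 1960: 366; 1961: 365. Sum = 1826.
Total: 195 + 1826 + 56 = 2077 days.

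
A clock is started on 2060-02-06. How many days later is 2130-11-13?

25847

From February 6, 2060 to February 6, 2130: 70 years, of which 17 contain a Feb 29 — 53×365 + 17×366 = 25567 days.
(2100 is not a leap year (divisible by 100 but not 400).)
February 2130: 28 − 6 = 22 days remain (2130 is not a leap year, so February has 28 days).
Then March (31), April (30), May (31), June (30), July (31), August (31), September (30), October (31): 31 + 30 + 31 + 30 + 31 + 31 + 30 + 31 = 245 days.
November 1–13, 2130: 13 days.
Residual: 280 days.
Total: 25847 days.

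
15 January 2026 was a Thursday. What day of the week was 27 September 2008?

Saturday

Count forward from the earlier date (September 27, 2008) to the later (January 15, 2026):
From September 27, 2008 to September 27, 2025: 17 years, of which 4 contain a Feb 29 — 13×365 + 4×366 = 6209 days.
September 2025: 30 − 27 = 3 days remain.
Then October (31), November (30), December (31): 31 + 30 + 31 = 92 days.
January 1–15, 2026: 15 days.
Residual: 110 days.
Total: 6319 days.
6319 mod 7 = 5, so 5 days before Thursday is Saturday.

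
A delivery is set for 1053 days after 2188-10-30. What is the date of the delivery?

2191-09-18

Count 1053 days after October 30, 2188:
Day-of-year of October 30, 2188: 304.
Day-of-year of September 18, 2191: 261.
2188 has 366 days, so 366 − 304 = 62 days remain in 2188.
Full years: 2189: 365; 2190: 365. Sum = 730.
Total: 62 + 730 + 261 = 1053 days.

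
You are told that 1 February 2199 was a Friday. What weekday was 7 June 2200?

February 2199: 28 − 1 = 27 days remain (2199 is not a leap year, so February has 28 days).
Then 15 full months totalling 457 days.
June 1–7, 2200: 7 days.
Total: 27 + 457 + 7 = 491 days.
491 mod 7 = 1, so 1 day after Friday is Saturday.

Saturday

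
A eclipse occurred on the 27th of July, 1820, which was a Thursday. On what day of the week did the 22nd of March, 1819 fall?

Monday

Count forward from the earlier date (March 22, 1819) to the later (July 27, 1820):
March 1819: 31 − 22 = 9 days remain.
Then 15 full months totalling 457 days.
July 1–27, 1820: 27 days.
Total: 9 + 457 + 27 = 493 days.
493 mod 7 = 3, so 3 days before Thursday is Monday.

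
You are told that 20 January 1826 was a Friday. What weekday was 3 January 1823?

Friday

Count forward from the earlier date (January 3, 1823) to the later (January 20, 1826):
Day-of-year of January 3, 1823: 3.
Day-of-year of January 20, 1826: 20.
1823 has 365 days, so 365 − 3 = 362 days remain in 1823.
Full years: 1824: 366; 1825: 365. Sum = 731.
Total: 362 + 731 + 20 = 1113 days.
1113 is a multiple of 7, so 3 January 1823 falls on the same weekday: Friday.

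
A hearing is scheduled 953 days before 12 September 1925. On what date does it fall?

2 February 1923

Count 953 days before September 12, 1925:
Day-of-year of February 2, 1923: 33.
Day-of-year of September 12, 1925: 255.
1923 has 365 days, so 365 − 33 = 332 days remain in 1923.
Full years: 1924: 366. Sum = 366.
Total: 332 + 366 + 255 = 953 days.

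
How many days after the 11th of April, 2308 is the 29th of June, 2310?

809

Day-of-year of April 11, 2308: 102.
Day-of-year of June 29, 2310: 180.
2308 has 366 days, so 366 − 102 = 264 days remain in 2308.
Full years: 2309: 365. Sum = 365.
Total: 264 + 365 + 180 = 809 days.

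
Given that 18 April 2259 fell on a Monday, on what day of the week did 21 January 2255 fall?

Sunday

Count forward from the earlier date (January 21, 2255) to the later (April 18, 2259):
January 21, 2255 → January 21, 2256: 365 days.
January 21, 2256 → January 21, 2257: 366 days (2256 is a leap year).
January 21, 2257 → January 21, 2258: 365 days.
January 21, 2258 → January 21, 2259: 365 days.
January 2259: 31 − 21 = 10 days remain.
Then February 2259 (28), March (31): 28 + 31 = 59 days.
April 1–18, 2259: 18 days.
Residual: 87 days.
Total: 1548 days.
1548 mod 7 = 1, so 1 day before Monday is Sunday.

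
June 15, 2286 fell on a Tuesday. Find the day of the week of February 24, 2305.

Day-of-year of June 15, 2286: 166.
Day-of-year of February 24, 2305: 55.
2286 has 365 days, so 365 − 166 = 199 days remain in 2286.
Full years 2287–2304: 14 common + 4 leap = 14×365 + 4×366 = 6574 days.
Total: 199 + 6574 + 55 = 6828 days.
6828 mod 7 = 3, so 3 days after Tuesday is Friday.

Friday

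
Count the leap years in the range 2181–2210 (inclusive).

6

Years divisible by 4 in [2181, 2210]: 2184, 2188, 2192, 2196, 2200, 2204, 2208.
Of these, 2200 is divisible by 100 but not 400, so not leap.
Leap years: 7 − 1 = 6.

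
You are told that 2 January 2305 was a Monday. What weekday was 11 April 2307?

Thursday

January 2, 2305 → January 2, 2306: 365 days.
January 2, 2306 → January 2, 2307: 365 days.
January 2307: 31 − 2 = 29 days remain.
Then February 2307 (28), March (31): 28 + 31 = 59 days.
April 1–11, 2307: 11 days.
Residual: 99 days.
Total: 829 days.
829 mod 7 = 3, so 3 days after Monday is Thursday.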